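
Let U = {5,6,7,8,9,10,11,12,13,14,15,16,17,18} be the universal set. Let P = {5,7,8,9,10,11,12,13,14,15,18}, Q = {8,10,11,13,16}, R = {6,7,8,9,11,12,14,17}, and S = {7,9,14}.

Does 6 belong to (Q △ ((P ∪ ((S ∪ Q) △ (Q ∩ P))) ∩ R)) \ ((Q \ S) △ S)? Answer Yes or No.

No

6 ∉ S and 6 ∉ Q, so 6 ∉ S ∪ Q
6 ∉ Q and 6 ∉ P, so 6 ∉ Q ∩ P
6 ∉ (S ∪ Q) and 6 ∉ (Q ∩ P), so 6 ∉ (S ∪ Q) △ (Q ∩ P)
6 ∉ P and 6 ∉ ((S ∪ Q) △ (Q ∩ P)), so 6 ∉ P ∪ ((S ∪ Q) △ (Q ∩ P))
6 ∉ (P ∪ ((S ∪ Q) △ (Q ∩ P))) and 6 ∈ R, so 6 ∉ (P ∪ ((S ∪ Q) △ (Q ∩ P))) ∩ R
6 ∉ Q and 6 ∉ ((P ∪ ((S ∪ Q) △ (Q ∩ P))) ∩ R), so 6 ∉ Q △ ((P ∪ ((S ∪ Q) △ (Q ∩ P))) ∩ R)
6 ∉ Q and 6 ∉ S, so 6 ∉ Q \ S
6 ∉ (Q \ S) and 6 ∉ S, so 6 ∉ (Q \ S) △ S
6 ∉ (Q △ ((P ∪ ((S ∪ Q) △ (Q ∩ P))) ∩ R)) and 6 ∉ ((Q \ S) △ S), so 6 ∉ (Q △ ((P ∪ ((S ∪ Q) △ (Q ∩ P))) ∩ R)) \ ((Q \ S) △ S)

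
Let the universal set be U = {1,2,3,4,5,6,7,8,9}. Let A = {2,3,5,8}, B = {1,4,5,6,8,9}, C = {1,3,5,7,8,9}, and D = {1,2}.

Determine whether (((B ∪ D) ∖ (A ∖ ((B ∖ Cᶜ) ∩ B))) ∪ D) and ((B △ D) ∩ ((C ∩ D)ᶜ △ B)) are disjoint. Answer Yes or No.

No

B ∪ D = {1,2,4,5,6,8,9}
Cᶜ = {2,4,6}
B ∖ Cᶜ = {1,5,8,9}
(B ∖ Cᶜ) ∩ B = {1,5,8,9}
A ∖ ((B ∖ Cᶜ) ∩ B) = {2,3}
(B ∪ D) ∖ (A ∖ ((B ∖ Cᶜ) ∩ B)) = {1,4,5,6,8,9}
((B ∪ D) ∖ (A ∖ ((B ∖ Cᶜ) ∩ B))) ∪ D = {1,2,4,5,6,8,9}
B △ D = {2,4,5,6,8,9}
C ∩ D = {1}
(C ∩ D)ᶜ = {2,3,4,5,6,7,8,9}
(C ∩ D)ᶜ △ B = {1,2,3,7}
(B △ D) ∩ ((C ∩ D)ᶜ △ B) = {2}
2 lies in both, so they are not disjoint.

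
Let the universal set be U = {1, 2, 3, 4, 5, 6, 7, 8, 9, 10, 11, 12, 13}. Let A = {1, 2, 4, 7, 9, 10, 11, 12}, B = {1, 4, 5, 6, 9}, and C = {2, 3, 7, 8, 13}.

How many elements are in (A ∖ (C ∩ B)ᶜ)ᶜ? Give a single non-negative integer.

13

C ∩ B = {}
(C ∩ B)ᶜ = {1, 2, 3, 4, 5, 6, 7, 8, 9, 10, 11, 12, 13}
A ∖ (C ∩ B)ᶜ = {}
(A ∖ (C ∩ B)ᶜ)ᶜ = {1, 2, 3, 4, 5, 6, 7, 8, 9, 10, 11, 12, 13}
|(A ∖ (C ∩ B)ᶜ)ᶜ| = 13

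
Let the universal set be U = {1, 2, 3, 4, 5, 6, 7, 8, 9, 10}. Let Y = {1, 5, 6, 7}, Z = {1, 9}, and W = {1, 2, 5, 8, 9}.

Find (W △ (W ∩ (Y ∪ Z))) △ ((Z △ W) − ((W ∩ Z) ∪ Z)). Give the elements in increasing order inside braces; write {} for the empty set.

Y ∪ Z = {1, 5, 6, 7, 9}
W ∩ (Y ∪ Z) = {1, 5, 9}
W △ (W ∩ (Y ∪ Z)) = {2, 8}
Z △ W = {2, 5, 8}
W ∩ Z = {1, 9}
(W ∩ Z) ∪ Z = {1, 9}
(Z △ W) − ((W ∩ Z) ∪ Z) = {2, 5, 8}
(W △ (W ∩ (Y ∪ Z))) △ ((Z △ W) − ((W ∩ Z) ∪ Z)) = {5}

{5}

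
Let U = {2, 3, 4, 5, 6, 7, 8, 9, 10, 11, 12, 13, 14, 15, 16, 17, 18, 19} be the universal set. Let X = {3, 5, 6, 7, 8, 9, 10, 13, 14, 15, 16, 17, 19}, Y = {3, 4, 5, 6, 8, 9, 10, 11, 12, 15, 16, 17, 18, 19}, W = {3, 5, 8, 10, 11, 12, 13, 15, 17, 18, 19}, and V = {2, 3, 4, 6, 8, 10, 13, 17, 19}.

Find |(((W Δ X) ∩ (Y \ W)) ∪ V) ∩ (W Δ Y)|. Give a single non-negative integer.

W Δ X = {6, 7, 9, 11, 12, 14, 16, 18}
Y \ W = {4, 6, 9, 16}
(W Δ X) ∩ (Y \ W) = {6, 9, 16}
((W Δ X) ∩ (Y \ W)) ∪ V = {2, 3, 4, 6, 8, 9, 10, 13, 16, 17, 19}
W Δ Y = {4, 6, 9, 13, 16}
(((W Δ X) ∩ (Y \ W)) ∪ V) ∩ (W Δ Y) = {4, 6, 9, 13, 16}
|(((W Δ X) ∩ (Y \ W)) ∪ V) ∩ (W Δ Y)| = 5

5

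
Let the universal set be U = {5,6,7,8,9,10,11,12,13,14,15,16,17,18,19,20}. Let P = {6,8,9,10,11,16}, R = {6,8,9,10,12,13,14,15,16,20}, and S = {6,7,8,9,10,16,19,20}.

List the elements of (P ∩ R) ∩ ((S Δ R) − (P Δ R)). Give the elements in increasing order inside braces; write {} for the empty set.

{}

P ∩ R = {6,8,9,10,16}
S Δ R = {7,12,13,14,15,19}
P Δ R = {11,12,13,14,15,20}
(S Δ R) − (P Δ R) = {7,19}
(P ∩ R) ∩ ((S Δ R) − (P Δ R)) = {}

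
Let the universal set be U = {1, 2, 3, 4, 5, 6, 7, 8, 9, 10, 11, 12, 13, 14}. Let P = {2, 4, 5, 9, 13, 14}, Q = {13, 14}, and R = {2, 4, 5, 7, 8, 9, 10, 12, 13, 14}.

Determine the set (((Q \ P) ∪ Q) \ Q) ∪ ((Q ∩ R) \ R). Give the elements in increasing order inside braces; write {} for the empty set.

{}

Q \ P = {}
(Q \ P) ∪ Q = {13, 14}
((Q \ P) ∪ Q) \ Q = {}
Q ∩ R = {13, 14}
(Q ∩ R) \ R = {}
(((Q \ P) ∪ Q) \ Q) ∪ ((Q ∩ R) \ R) = {}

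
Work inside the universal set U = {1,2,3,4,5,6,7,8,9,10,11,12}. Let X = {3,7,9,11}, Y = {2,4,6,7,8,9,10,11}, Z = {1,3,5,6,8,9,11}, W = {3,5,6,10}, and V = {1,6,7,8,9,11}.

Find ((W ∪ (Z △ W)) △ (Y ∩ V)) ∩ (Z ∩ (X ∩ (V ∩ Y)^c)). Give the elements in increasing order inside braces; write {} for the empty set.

Z △ W = {1,8,9,10,11}
W ∪ (Z △ W) = {1,3,5,6,8,9,10,11}
Y ∩ V = {6,7,8,9,11}
(W ∪ (Z △ W)) △ (Y ∩ V) = {1,3,5,7,10}
V ∩ Y = {6,7,8,9,11}
(V ∩ Y)^c = {1,2,3,4,5,10,12}
X ∩ (V ∩ Y)^c = {3}
Z ∩ (X ∩ (V ∩ Y)^c) = {3}
((W ∪ (Z △ W)) △ (Y ∩ V)) ∩ (Z ∩ (X ∩ (V ∩ Y)^c)) = {3}

{3}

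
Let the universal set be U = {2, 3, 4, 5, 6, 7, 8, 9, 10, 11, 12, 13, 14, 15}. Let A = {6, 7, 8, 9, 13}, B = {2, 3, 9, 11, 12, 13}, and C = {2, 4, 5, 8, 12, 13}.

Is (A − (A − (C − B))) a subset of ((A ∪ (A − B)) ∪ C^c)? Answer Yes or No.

C − B = {4, 5, 8}
A − (C − B) = {6, 7, 9, 13}
A − (A − (C − B)) = {8}
A − B = {6, 7, 8}
A ∪ (A − B) = {6, 7, 8, 9, 13}
C^c = {3, 6, 7, 9, 10, 11, 14, 15}
(A ∪ (A − B)) ∪ C^c = {3, 6, 7, 8, 9, 10, 11, 13, 14, 15}
Every element of {8} is in {3, 6, 7, 8, 9, 10, 11, 13, 14, 15}, so A − (A − (C − B)) ⊆ (A ∪ (A − B)) ∪ C^c.

Yes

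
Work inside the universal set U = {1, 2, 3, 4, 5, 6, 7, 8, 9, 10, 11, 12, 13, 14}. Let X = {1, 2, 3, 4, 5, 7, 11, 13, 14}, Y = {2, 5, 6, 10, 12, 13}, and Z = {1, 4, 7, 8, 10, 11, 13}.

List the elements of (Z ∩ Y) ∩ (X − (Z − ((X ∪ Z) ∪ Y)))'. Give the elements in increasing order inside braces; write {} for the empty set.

Z ∩ Y = {10, 13}
X ∪ Z = {1, 2, 3, 4, 5, 7, 8, 10, 11, 13, 14}
(X ∪ Z) ∪ Y = {1, 2, 3, 4, 5, 6, 7, 8, 10, 11, 12, 13, 14}
Z − ((X ∪ Z) ∪ Y) = {}
X − (Z − ((X ∪ Z) ∪ Y)) = {1, 2, 3, 4, 5, 7, 11, 13, 14}
(X − (Z − ((X ∪ Z) ∪ Y)))' = {6, 8, 9, 10, 12}
(Z ∩ Y) ∩ (X − (Z − ((X ∪ Z) ∪ Y)))' = {10}

{10}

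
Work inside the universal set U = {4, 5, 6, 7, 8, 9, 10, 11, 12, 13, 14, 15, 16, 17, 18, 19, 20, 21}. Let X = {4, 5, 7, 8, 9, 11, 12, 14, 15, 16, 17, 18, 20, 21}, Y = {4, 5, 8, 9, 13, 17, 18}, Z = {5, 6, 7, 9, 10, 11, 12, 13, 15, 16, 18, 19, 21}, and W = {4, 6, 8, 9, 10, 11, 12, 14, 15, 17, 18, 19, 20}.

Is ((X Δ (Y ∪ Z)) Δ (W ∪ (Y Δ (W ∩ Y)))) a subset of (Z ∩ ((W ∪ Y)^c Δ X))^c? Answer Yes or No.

No

Y ∪ Z = {4, 5, 6, 7, 8, 9, 10, 11, 12, 13, 15, 16, 17, 18, 19, 21}
X Δ (Y ∪ Z) = {6, 10, 13, 14, 19, 20}
W ∩ Y = {4, 8, 9, 17, 18}
Y Δ (W ∩ Y) = {5, 13}
W ∪ (Y Δ (W ∩ Y)) = {4, 5, 6, 8, 9, 10, 11, 12, 13, 14, 15, 17, 18, 19, 20}
(X Δ (Y ∪ Z)) Δ (W ∪ (Y Δ (W ∩ Y))) = {4, 5, 8, 9, 11, 12, 15, 17, 18}
W ∪ Y = {4, 5, 6, 8, 9, 10, 11, 12, 13, 14, 15, 17, 18, 19, 20}
(W ∪ Y)^c = {7, 16, 21}
(W ∪ Y)^c Δ X = {4, 5, 8, 9, 11, 12, 14, 15, 17, 18, 20}
Z ∩ ((W ∪ Y)^c Δ X) = {5, 9, 11, 12, 15, 18}
(Z ∩ ((W ∪ Y)^c Δ X))^c = {4, 6, 7, 8, 10, 13, 14, 16, 17, 19, 20, 21}
5 ∈ (X Δ (Y ∪ Z)) Δ (W ∪ (Y Δ (W ∩ Y))) but 5 ∉ (Z ∩ ((W ∪ Y)^c Δ X))^c, so the inclusion fails.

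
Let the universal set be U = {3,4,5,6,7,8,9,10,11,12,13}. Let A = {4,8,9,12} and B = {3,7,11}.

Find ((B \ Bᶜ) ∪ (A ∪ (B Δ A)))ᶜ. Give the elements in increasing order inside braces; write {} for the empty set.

Bᶜ = {4,5,6,8,9,10,12,13}
B \ Bᶜ = {3,7,11}
B Δ A = {3,4,7,8,9,11,12}
A ∪ (B Δ A) = {3,4,7,8,9,11,12}
(B \ Bᶜ) ∪ (A ∪ (B Δ A)) = {3,4,7,8,9,11,12}
((B \ Bᶜ) ∪ (A ∪ (B Δ A)))ᶜ = {5,6,10,13}

{5,6,10,13}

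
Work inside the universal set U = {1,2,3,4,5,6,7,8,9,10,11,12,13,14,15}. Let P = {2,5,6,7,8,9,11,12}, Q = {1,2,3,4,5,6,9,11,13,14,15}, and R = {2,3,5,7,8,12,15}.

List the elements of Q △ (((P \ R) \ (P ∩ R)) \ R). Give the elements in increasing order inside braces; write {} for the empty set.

P \ R = {6,9,11}
P ∩ R = {2,5,7,8,12}
(P \ R) \ (P ∩ R) = {6,9,11}
((P \ R) \ (P ∩ R)) \ R = {6,9,11}
Q △ (((P \ R) \ (P ∩ R)) \ R) = {1,2,3,4,5,13,14,15}

{1,2,3,4,5,13,14,15}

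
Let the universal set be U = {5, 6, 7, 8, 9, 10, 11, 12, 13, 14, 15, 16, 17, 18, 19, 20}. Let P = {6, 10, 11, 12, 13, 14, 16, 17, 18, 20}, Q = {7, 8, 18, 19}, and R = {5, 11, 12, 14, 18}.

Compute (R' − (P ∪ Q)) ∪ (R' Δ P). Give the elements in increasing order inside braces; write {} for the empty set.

R' = {6, 7, 8, 9, 10, 13, 15, 16, 17, 19, 20}
P ∪ Q = {6, 7, 8, 10, 11, 12, 13, 14, 16, 17, 18, 19, 20}
R' − (P ∪ Q) = {9, 15}
R' Δ P = {7, 8, 9, 11, 12, 14, 15, 18, 19}
(R' − (P ∪ Q)) ∪ (R' Δ P) = {7, 8, 9, 11, 12, 14, 15, 18, 19}

{7, 8, 9, 11, 12, 14, 15, 18, 19}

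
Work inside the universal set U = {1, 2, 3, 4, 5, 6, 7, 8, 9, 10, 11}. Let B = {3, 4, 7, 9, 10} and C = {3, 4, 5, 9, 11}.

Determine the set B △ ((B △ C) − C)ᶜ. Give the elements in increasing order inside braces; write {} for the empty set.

{1, 2, 5, 6, 7, 8, 10, 11}

B △ C = {5, 7, 10, 11}
(B △ C) − C = {7, 10}
((B △ C) − C)ᶜ = {1, 2, 3, 4, 5, 6, 8, 9, 11}
B △ ((B △ C) − C)ᶜ = {1, 2, 5, 6, 7, 8, 10, 11}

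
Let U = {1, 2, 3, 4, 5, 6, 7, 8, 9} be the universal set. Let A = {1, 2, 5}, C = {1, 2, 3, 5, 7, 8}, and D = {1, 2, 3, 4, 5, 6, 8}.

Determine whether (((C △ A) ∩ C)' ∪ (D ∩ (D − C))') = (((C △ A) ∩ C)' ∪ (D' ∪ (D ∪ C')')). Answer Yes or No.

C △ A = {3, 7, 8}
(C △ A) ∩ C = {3, 7, 8}
((C △ A) ∩ C)' = {1, 2, 4, 5, 6, 9}
D − C = {4, 6}
D ∩ (D − C) = {4, 6}
(D ∩ (D − C))' = {1, 2, 3, 5, 7, 8, 9}
((C △ A) ∩ C)' ∪ (D ∩ (D − C))' = {1, 2, 3, 4, 5, 6, 7, 8, 9}
D' = {7, 9}
C' = {4, 6, 9}
D ∪ C' = {1, 2, 3, 4, 5, 6, 8, 9}
(D ∪ C')' = {7}
D' ∪ (D ∪ C')' = {7, 9}
((C △ A) ∩ C)' ∪ (D' ∪ (D ∪ C')') = {1, 2, 4, 5, 6, 7, 9}
3 ∈ ((C △ A) ∩ C)' ∪ (D ∩ (D − C))' but 3 ∉ ((C △ A) ∩ C)' ∪ (D' ∪ (D ∪ C')'), so they differ.

No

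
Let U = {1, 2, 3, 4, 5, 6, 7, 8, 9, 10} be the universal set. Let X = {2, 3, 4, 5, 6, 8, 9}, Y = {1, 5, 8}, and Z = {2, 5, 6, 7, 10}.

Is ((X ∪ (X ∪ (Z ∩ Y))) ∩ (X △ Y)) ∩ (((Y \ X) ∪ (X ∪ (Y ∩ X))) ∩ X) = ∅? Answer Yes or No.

No

Z ∩ Y = {5}
X ∪ (Z ∩ Y) = {2, 3, 4, 5, 6, 8, 9}
X ∪ (X ∪ (Z ∩ Y)) = {2, 3, 4, 5, 6, 8, 9}
X △ Y = {1, 2, 3, 4, 6, 9}
(X ∪ (X ∪ (Z ∩ Y))) ∩ (X △ Y) = {2, 3, 4, 6, 9}
Y \ X = {1}
Y ∩ X = {5, 8}
X ∪ (Y ∩ X) = {2, 3, 4, 5, 6, 8, 9}
(Y \ X) ∪ (X ∪ (Y ∩ X)) = {1, 2, 3, 4, 5, 6, 8, 9}
((Y \ X) ∪ (X ∪ (Y ∩ X))) ∩ X = {2, 3, 4, 5, 6, 8, 9}
2 lies in both, so they are not disjoint.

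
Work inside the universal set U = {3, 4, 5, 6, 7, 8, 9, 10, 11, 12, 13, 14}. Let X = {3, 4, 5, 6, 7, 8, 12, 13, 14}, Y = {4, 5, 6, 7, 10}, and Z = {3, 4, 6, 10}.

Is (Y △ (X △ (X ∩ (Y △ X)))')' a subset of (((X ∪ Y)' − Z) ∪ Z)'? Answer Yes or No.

No

Y △ X = {3, 8, 10, 12, 13, 14}
X ∩ (Y △ X) = {3, 8, 12, 13, 14}
X △ (X ∩ (Y △ X)) = {4, 5, 6, 7}
(X △ (X ∩ (Y △ X)))' = {3, 8, 9, 10, 11, 12, 13, 14}
Y △ (X △ (X ∩ (Y △ X)))' = {3, 4, 5, 6, 7, 8, 9, 11, 12, 13, 14}
(Y △ (X △ (X ∩ (Y △ X)))')' = {10}
X ∪ Y = {3, 4, 5, 6, 7, 8, 10, 12, 13, 14}
(X ∪ Y)' = {9, 11}
(X ∪ Y)' − Z = {9, 11}
((X ∪ Y)' − Z) ∪ Z = {3, 4, 6, 9, 10, 11}
(((X ∪ Y)' − Z) ∪ Z)' = {5, 7, 8, 12, 13, 14}
10 ∈ (Y △ (X △ (X ∩ (Y △ X)))')' but 10 ∉ (((X ∪ Y)' − Z) ∪ Z)', so the inclusion fails.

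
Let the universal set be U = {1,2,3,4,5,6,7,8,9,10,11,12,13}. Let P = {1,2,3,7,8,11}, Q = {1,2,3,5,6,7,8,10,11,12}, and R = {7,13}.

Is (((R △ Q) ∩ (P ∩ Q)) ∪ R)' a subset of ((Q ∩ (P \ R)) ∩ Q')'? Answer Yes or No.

Yes

R △ Q = {1,2,3,5,6,8,10,11,12,13}
P ∩ Q = {1,2,3,7,8,11}
(R △ Q) ∩ (P ∩ Q) = {1,2,3,8,11}
((R △ Q) ∩ (P ∩ Q)) ∪ R = {1,2,3,7,8,11,13}
(((R △ Q) ∩ (P ∩ Q)) ∪ R)' = {4,5,6,9,10,12}
P \ R = {1,2,3,8,11}
Q ∩ (P \ R) = {1,2,3,8,11}
Q' = {4,9,13}
(Q ∩ (P \ R)) ∩ Q' = {}
((Q ∩ (P \ R)) ∩ Q')' = {1,2,3,4,5,6,7,8,9,10,11,12,13}
Every element of {4,5,6,9,10,12} is in {1,2,3,4,5,6,7,8,9,10,11,12,13}, so (((R △ Q) ∩ (P ∩ Q)) ∪ R)' ⊆ ((Q ∩ (P \ R)) ∩ Q')'.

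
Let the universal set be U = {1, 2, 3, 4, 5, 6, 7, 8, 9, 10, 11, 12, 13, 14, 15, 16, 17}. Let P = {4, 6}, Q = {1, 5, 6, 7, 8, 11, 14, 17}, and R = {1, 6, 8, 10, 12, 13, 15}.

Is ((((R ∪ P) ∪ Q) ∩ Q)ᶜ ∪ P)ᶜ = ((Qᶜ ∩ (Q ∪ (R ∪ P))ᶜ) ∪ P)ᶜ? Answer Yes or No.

R ∪ P = {1, 4, 6, 8, 10, 12, 13, 15}
(R ∪ P) ∪ Q = {1, 4, 5, 6, 7, 8, 10, 11, 12, 13, 14, 15, 17}
((R ∪ P) ∪ Q) ∩ Q = {1, 5, 6, 7, 8, 11, 14, 17}
(((R ∪ P) ∪ Q) ∩ Q)ᶜ = {2, 3, 4, 9, 10, 12, 13, 15, 16}
(((R ∪ P) ∪ Q) ∩ Q)ᶜ ∪ P = {2, 3, 4, 6, 9, 10, 12, 13, 15, 16}
((((R ∪ P) ∪ Q) ∩ Q)ᶜ ∪ P)ᶜ = {1, 5, 7, 8, 11, 14, 17}
Qᶜ = {2, 3, 4, 9, 10, 12, 13, 15, 16}
Q ∪ (R ∪ P) = {1, 4, 5, 6, 7, 8, 10, 11, 12, 13, 14, 15, 17}
(Q ∪ (R ∪ P))ᶜ = {2, 3, 9, 16}
Qᶜ ∩ (Q ∪ (R ∪ P))ᶜ = {2, 3, 9, 16}
(Qᶜ ∩ (Q ∪ (R ∪ P))ᶜ) ∪ P = {2, 3, 4, 6, 9, 16}
((Qᶜ ∩ (Q ∪ (R ∪ P))ᶜ) ∪ P)ᶜ = {1, 5, 7, 8, 10, 11, 12, 13, 14, 15, 17}
10 ∈ ((Qᶜ ∩ (Q ∪ (R ∪ P))ᶜ) ∪ P)ᶜ but 10 ∉ ((((R ∪ P) ∪ Q) ∩ Q)ᶜ ∪ P)ᶜ, so they differ.

No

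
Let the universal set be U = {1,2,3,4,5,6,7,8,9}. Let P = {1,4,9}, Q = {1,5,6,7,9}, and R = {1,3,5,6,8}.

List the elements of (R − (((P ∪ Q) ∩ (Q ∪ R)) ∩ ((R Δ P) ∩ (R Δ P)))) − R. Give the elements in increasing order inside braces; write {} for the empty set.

P ∪ Q = {1,4,5,6,7,9}
Q ∪ R = {1,3,5,6,7,8,9}
(P ∪ Q) ∩ (Q ∪ R) = {1,5,6,7,9}
R Δ P = {3,4,5,6,8,9}
(R Δ P) ∩ (R Δ P) = {3,4,5,6,8,9}
((P ∪ Q) ∩ (Q ∪ R)) ∩ ((R Δ P) ∩ (R Δ P)) = {5,6,9}
R − (((P ∪ Q) ∩ (Q ∪ R)) ∩ ((R Δ P) ∩ (R Δ P))) = {1,3,8}
(R − (((P ∪ Q) ∩ (Q ∪ R)) ∩ ((R Δ P) ∩ (R Δ P)))) − R = {}

{}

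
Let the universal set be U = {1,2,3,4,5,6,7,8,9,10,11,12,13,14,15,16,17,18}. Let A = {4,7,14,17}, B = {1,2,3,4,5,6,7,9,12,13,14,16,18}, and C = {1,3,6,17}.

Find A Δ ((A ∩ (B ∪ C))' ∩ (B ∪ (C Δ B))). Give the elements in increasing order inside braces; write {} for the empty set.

B ∪ C = {1,2,3,4,5,6,7,9,12,13,14,16,17,18}
A ∩ (B ∪ C) = {4,7,14,17}
(A ∩ (B ∪ C))' = {1,2,3,5,6,8,9,10,11,12,13,15,16,18}
C Δ B = {2,4,5,7,9,12,13,14,16,17,18}
B ∪ (C Δ B) = {1,2,3,4,5,6,7,9,12,13,14,16,17,18}
(A ∩ (B ∪ C))' ∩ (B ∪ (C Δ B)) = {1,2,3,5,6,9,12,13,16,18}
A Δ ((A ∩ (B ∪ C))' ∩ (B ∪ (C Δ B))) = {1,2,3,4,5,6,7,9,12,13,14,16,17,18}

{1,2,3,4,5,6,7,9,12,13,14,16,17,18}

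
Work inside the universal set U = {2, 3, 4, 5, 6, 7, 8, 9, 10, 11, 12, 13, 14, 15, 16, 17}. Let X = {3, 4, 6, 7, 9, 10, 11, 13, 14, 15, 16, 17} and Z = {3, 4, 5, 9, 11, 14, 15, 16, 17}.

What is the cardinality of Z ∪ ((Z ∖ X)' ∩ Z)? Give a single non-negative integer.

Z ∖ X = {5}
(Z ∖ X)' = {2, 3, 4, 6, 7, 8, 9, 10, 11, 12, 13, 14, 15, 16, 17}
(Z ∖ X)' ∩ Z = {3, 4, 9, 11, 14, 15, 16, 17}
Z ∪ ((Z ∖ X)' ∩ Z) = {3, 4, 5, 9, 11, 14, 15, 16, 17}
|Z ∪ ((Z ∖ X)' ∩ Z)| = 9

9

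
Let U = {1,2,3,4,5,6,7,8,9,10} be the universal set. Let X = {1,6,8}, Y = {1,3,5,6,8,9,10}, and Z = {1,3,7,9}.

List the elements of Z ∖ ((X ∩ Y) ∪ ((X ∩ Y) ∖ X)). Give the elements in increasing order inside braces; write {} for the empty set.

X ∩ Y = {1,6,8}
(X ∩ Y) ∖ X = {}
(X ∩ Y) ∪ ((X ∩ Y) ∖ X) = {1,6,8}
Z ∖ ((X ∩ Y) ∪ ((X ∩ Y) ∖ X)) = {3,7,9}

{3,7,9}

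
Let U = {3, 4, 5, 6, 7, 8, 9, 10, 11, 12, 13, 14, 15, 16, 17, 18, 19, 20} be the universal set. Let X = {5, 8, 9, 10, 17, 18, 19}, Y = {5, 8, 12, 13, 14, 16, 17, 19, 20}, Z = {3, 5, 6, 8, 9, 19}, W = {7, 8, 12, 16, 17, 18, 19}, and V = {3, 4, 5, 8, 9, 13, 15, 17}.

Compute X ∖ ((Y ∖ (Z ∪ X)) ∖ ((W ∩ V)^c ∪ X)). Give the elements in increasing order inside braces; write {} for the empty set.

{5, 8, 9, 10, 17, 18, 19}

Z ∪ X = {3, 5, 6, 8, 9, 10, 17, 18, 19}
Y ∖ (Z ∪ X) = {12, 13, 14, 16, 20}
W ∩ V = {8, 17}
(W ∩ V)^c = {3, 4, 5, 6, 7, 9, 10, 11, 12, 13, 14, 15, 16, 18, 19, 20}
(W ∩ V)^c ∪ X = {3, 4, 5, 6, 7, 8, 9, 10, 11, 12, 13, 14, 15, 16, 17, 18, 19, 20}
(Y ∖ (Z ∪ X)) ∖ ((W ∩ V)^c ∪ X) = {}
X ∖ ((Y ∖ (Z ∪ X)) ∖ ((W ∩ V)^c ∪ X)) = {5, 8, 9, 10, 17, 18, 19}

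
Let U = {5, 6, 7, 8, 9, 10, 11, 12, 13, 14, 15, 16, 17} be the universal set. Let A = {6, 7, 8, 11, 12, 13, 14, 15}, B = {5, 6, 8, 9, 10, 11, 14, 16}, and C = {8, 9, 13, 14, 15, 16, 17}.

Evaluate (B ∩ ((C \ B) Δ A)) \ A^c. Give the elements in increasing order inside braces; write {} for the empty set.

C \ B = {13, 15, 17}
(C \ B) Δ A = {6, 7, 8, 11, 12, 14, 17}
B ∩ ((C \ B) Δ A) = {6, 8, 11, 14}
A^c = {5, 9, 10, 16, 17}
(B ∩ ((C \ B) Δ A)) \ A^c = {6, 8, 11, 14}

{6, 8, 11, 14}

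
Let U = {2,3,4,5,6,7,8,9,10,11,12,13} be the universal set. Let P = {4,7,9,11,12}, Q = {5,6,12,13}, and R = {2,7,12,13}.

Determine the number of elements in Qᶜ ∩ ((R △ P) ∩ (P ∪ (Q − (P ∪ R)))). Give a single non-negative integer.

Qᶜ = {2,3,4,7,8,9,10,11}
R △ P = {2,4,9,11,13}
P ∪ R = {2,4,7,9,11,12,13}
Q − (P ∪ R) = {5,6}
P ∪ (Q − (P ∪ R)) = {4,5,6,7,9,11,12}
(R △ P) ∩ (P ∪ (Q − (P ∪ R))) = {4,9,11}
Qᶜ ∩ ((R △ P) ∩ (P ∪ (Q − (P ∪ R)))) = {4,9,11}
|Qᶜ ∩ ((R △ P) ∩ (P ∪ (Q − (P ∪ R))))| = 3

3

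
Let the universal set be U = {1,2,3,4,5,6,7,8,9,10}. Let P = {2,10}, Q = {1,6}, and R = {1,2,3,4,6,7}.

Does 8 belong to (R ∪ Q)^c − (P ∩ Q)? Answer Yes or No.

Yes

8 ∉ R and 8 ∉ Q, so 8 ∉ R ∪ Q
8 ∈ (R ∪ Q)^c since 8 ∉ (R ∪ Q)
8 ∉ P and 8 ∉ Q, so 8 ∉ P ∩ Q
8 ∈ (R ∪ Q)^c and 8 ∉ (P ∩ Q), so 8 ∈ (R ∪ Q)^c − (P ∩ Q)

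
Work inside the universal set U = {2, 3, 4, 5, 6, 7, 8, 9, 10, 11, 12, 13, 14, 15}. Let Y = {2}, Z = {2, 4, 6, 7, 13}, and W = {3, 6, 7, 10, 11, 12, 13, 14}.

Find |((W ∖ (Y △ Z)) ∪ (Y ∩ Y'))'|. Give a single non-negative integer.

Y △ Z = {4, 6, 7, 13}
W ∖ (Y △ Z) = {3, 10, 11, 12, 14}
Y' = {3, 4, 5, 6, 7, 8, 9, 10, 11, 12, 13, 14, 15}
Y ∩ Y' = {}
(W ∖ (Y △ Z)) ∪ (Y ∩ Y') = {3, 10, 11, 12, 14}
((W ∖ (Y △ Z)) ∪ (Y ∩ Y'))' = {2, 4, 5, 6, 7, 8, 9, 13, 15}
|((W ∖ (Y △ Z)) ∪ (Y ∩ Y'))'| = 9

9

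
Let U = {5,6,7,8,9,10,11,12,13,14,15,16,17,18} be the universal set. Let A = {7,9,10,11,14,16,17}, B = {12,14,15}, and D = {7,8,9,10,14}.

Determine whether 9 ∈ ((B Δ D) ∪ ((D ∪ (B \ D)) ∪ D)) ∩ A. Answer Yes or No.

Yes

9 ∉ B and 9 ∈ D, so 9 ∈ B Δ D
9 ∉ B and 9 ∈ D, so 9 ∉ B \ D
9 ∈ D and 9 ∉ (B \ D), so 9 ∈ D ∪ (B \ D)
9 ∈ (D ∪ (B \ D)) and 9 ∈ D, so 9 ∈ (D ∪ (B \ D)) ∪ D
9 ∈ (B Δ D) and 9 ∈ ((D ∪ (B \ D)) ∪ D), so 9 ∈ (B Δ D) ∪ ((D ∪ (B \ D)) ∪ D)
9 ∈ ((B Δ D) ∪ ((D ∪ (B \ D)) ∪ D)) and 9 ∈ A, so 9 ∈ ((B Δ D) ∪ ((D ∪ (B \ D)) ∪ D)) ∩ A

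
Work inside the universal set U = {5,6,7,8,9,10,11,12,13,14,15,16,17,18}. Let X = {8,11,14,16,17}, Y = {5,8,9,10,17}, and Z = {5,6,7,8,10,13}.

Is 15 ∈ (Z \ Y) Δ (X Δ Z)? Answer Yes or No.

15 ∉ Z and 15 ∉ Y, so 15 ∉ Z \ Y
15 ∉ X and 15 ∉ Z, so 15 ∉ X Δ Z
15 ∉ (Z \ Y) and 15 ∉ (X Δ Z), so 15 ∉ (Z \ Y) Δ (X Δ Z)

No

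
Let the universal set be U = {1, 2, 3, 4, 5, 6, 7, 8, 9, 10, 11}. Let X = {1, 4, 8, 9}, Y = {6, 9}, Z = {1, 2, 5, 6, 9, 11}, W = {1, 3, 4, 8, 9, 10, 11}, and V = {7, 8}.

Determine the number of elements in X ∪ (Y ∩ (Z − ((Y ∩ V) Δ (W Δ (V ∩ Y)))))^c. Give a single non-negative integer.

Y ∩ V = {}
V ∩ Y = {}
W Δ (V ∩ Y) = {1, 3, 4, 8, 9, 10, 11}
(Y ∩ V) Δ (W Δ (V ∩ Y)) = {1, 3, 4, 8, 9, 10, 11}
Z − ((Y ∩ V) Δ (W Δ (V ∩ Y))) = {2, 5, 6}
Y ∩ (Z − ((Y ∩ V) Δ (W Δ (V ∩ Y)))) = {6}
(Y ∩ (Z − ((Y ∩ V) Δ (W Δ (V ∩ Y)))))^c = {1, 2, 3, 4, 5, 7, 8, 9, 10, 11}
X ∪ (Y ∩ (Z − ((Y ∩ V) Δ (W Δ (V ∩ Y)))))^c = {1, 2, 3, 4, 5, 7, 8, 9, 10, 11}
|X ∪ (Y ∩ (Z − ((Y ∩ V) Δ (W Δ (V ∩ Y)))))^c| = 10

10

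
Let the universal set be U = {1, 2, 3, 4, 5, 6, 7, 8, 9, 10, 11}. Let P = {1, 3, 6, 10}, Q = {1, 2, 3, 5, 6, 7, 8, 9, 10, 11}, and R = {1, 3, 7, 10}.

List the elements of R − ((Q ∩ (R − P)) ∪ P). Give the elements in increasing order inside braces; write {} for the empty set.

{}

R − P = {7}
Q ∩ (R − P) = {7}
(Q ∩ (R − P)) ∪ P = {1, 3, 6, 7, 10}
R − ((Q ∩ (R − P)) ∪ P) = {}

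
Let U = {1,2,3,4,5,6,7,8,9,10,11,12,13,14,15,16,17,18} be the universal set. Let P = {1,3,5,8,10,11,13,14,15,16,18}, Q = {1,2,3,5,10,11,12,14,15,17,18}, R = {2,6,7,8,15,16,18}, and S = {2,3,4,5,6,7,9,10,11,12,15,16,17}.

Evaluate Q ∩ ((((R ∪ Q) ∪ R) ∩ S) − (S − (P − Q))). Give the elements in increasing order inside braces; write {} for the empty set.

R ∪ Q = {1,2,3,5,6,7,8,10,11,12,14,15,16,17,18}
(R ∪ Q) ∪ R = {1,2,3,5,6,7,8,10,11,12,14,15,16,17,18}
((R ∪ Q) ∪ R) ∩ S = {2,3,5,6,7,10,11,12,15,16,17}
P − Q = {8,13,16}
S − (P − Q) = {2,3,4,5,6,7,9,10,11,12,15,17}
(((R ∪ Q) ∪ R) ∩ S) − (S − (P − Q)) = {16}
Q ∩ ((((R ∪ Q) ∪ R) ∩ S) − (S − (P − Q))) = {}

{}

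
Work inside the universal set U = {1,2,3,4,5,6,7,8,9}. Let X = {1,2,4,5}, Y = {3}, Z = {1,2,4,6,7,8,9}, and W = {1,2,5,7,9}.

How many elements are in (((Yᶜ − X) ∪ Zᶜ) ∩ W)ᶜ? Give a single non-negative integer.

6

Yᶜ = {1,2,4,5,6,7,8,9}
Yᶜ − X = {6,7,8,9}
Zᶜ = {3,5}
(Yᶜ − X) ∪ Zᶜ = {3,5,6,7,8,9}
((Yᶜ − X) ∪ Zᶜ) ∩ W = {5,7,9}
(((Yᶜ − X) ∪ Zᶜ) ∩ W)ᶜ = {1,2,3,4,6,8}
|(((Yᶜ − X) ∪ Zᶜ) ∩ W)ᶜ| = 6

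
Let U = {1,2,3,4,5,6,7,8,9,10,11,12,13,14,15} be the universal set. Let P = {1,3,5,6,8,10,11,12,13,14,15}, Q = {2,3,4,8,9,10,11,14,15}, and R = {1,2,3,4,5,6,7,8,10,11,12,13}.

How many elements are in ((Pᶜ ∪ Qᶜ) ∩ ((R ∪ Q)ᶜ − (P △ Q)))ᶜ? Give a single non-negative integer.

Pᶜ = {2,4,7,9}
Qᶜ = {1,5,6,7,12,13}
Pᶜ ∪ Qᶜ = {1,2,4,5,6,7,9,12,13}
R ∪ Q = {1,2,3,4,5,6,7,8,9,10,11,12,13,14,15}
(R ∪ Q)ᶜ = {}
P △ Q = {1,2,4,5,6,9,12,13}
(R ∪ Q)ᶜ − (P △ Q) = {}
(Pᶜ ∪ Qᶜ) ∩ ((R ∪ Q)ᶜ − (P △ Q)) = {}
((Pᶜ ∪ Qᶜ) ∩ ((R ∪ Q)ᶜ − (P △ Q)))ᶜ = {1,2,3,4,5,6,7,8,9,10,11,12,13,14,15}
|((Pᶜ ∪ Qᶜ) ∩ ((R ∪ Q)ᶜ − (P △ Q)))ᶜ| = 15

15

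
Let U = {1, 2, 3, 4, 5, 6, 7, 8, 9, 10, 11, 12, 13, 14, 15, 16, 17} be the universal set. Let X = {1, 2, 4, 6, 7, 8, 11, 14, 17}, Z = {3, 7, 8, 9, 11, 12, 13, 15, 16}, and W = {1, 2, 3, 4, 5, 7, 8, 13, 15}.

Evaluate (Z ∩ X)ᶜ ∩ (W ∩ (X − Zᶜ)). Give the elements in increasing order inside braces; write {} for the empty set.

Z ∩ X = {7, 8, 11}
(Z ∩ X)ᶜ = {1, 2, 3, 4, 5, 6, 9, 10, 12, 13, 14, 15, 16, 17}
Zᶜ = {1, 2, 4, 5, 6, 10, 14, 17}
X − Zᶜ = {7, 8, 11}
W ∩ (X − Zᶜ) = {7, 8}
(Z ∩ X)ᶜ ∩ (W ∩ (X − Zᶜ)) = {}

{}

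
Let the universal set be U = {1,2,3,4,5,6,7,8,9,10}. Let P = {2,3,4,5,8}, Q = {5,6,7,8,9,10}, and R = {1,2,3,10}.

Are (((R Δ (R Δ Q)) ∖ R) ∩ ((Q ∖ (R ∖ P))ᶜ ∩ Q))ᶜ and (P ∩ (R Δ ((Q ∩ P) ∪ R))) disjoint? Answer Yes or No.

R Δ Q = {1,2,3,5,6,7,8,9}
R Δ (R Δ Q) = {5,6,7,8,9,10}
(R Δ (R Δ Q)) ∖ R = {5,6,7,8,9}
R ∖ P = {1,10}
Q ∖ (R ∖ P) = {5,6,7,8,9}
(Q ∖ (R ∖ P))ᶜ = {1,2,3,4,10}
(Q ∖ (R ∖ P))ᶜ ∩ Q = {10}
((R Δ (R Δ Q)) ∖ R) ∩ ((Q ∖ (R ∖ P))ᶜ ∩ Q) = {}
(((R Δ (R Δ Q)) ∖ R) ∩ ((Q ∖ (R ∖ P))ᶜ ∩ Q))ᶜ = {1,2,3,4,5,6,7,8,9,10}
Q ∩ P = {5,8}
(Q ∩ P) ∪ R = {1,2,3,5,8,10}
R Δ ((Q ∩ P) ∪ R) = {5,8}
P ∩ (R Δ ((Q ∩ P) ∪ R)) = {5,8}
5 lies in both, so they are not disjoint.

No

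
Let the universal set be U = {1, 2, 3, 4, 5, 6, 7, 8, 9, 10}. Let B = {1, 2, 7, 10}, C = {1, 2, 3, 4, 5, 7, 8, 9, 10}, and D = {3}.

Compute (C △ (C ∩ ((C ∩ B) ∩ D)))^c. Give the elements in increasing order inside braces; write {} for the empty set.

{6}

C ∩ B = {1, 2, 7, 10}
(C ∩ B) ∩ D = {}
C ∩ ((C ∩ B) ∩ D) = {}
C △ (C ∩ ((C ∩ B) ∩ D)) = {1, 2, 3, 4, 5, 7, 8, 9, 10}
(C △ (C ∩ ((C ∩ B) ∩ D)))^c = {6}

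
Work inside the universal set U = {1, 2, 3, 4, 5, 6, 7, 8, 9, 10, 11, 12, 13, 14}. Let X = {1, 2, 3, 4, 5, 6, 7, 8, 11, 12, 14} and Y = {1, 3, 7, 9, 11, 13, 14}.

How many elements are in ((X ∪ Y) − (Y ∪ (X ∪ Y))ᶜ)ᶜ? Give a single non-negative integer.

1

X ∪ Y = {1, 2, 3, 4, 5, 6, 7, 8, 9, 11, 12, 13, 14}
Y ∪ (X ∪ Y) = {1, 2, 3, 4, 5, 6, 7, 8, 9, 11, 12, 13, 14}
(Y ∪ (X ∪ Y))ᶜ = {10}
(X ∪ Y) − (Y ∪ (X ∪ Y))ᶜ = {1, 2, 3, 4, 5, 6, 7, 8, 9, 11, 12, 13, 14}
((X ∪ Y) − (Y ∪ (X ∪ Y))ᶜ)ᶜ = {10}
|((X ∪ Y) − (Y ∪ (X ∪ Y))ᶜ)ᶜ| = 1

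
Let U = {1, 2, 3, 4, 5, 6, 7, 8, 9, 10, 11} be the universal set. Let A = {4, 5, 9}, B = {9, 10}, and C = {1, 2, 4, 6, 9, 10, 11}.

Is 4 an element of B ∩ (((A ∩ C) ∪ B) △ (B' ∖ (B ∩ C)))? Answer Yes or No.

No

4 ∈ A and 4 ∈ C, so 4 ∈ A ∩ C
4 ∈ (A ∩ C) and 4 ∉ B, so 4 ∈ (A ∩ C) ∪ B
4 ∉ B, so 4 ∈ B'
4 ∉ B and 4 ∈ C, so 4 ∉ B ∩ C
4 ∈ B' and 4 ∉ (B ∩ C), so 4 ∈ B' ∖ (B ∩ C)
4 ∈ ((A ∩ C) ∪ B) and 4 ∈ (B' ∖ (B ∩ C)), so 4 ∉ ((A ∩ C) ∪ B) △ (B' ∖ (B ∩ C))
4 ∉ B and 4 ∉ (((A ∩ C) ∪ B) △ (B' ∖ (B ∩ C))), so 4 ∉ B ∩ (((A ∩ C) ∪ B) △ (B' ∖ (B ∩ C)))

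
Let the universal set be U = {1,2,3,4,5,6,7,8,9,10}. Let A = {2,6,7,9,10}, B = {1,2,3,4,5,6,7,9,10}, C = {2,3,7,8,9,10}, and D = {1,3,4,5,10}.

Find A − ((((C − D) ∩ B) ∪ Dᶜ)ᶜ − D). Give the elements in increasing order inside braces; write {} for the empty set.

{2,6,7,9,10}

C − D = {2,7,8,9}
(C − D) ∩ B = {2,7,9}
Dᶜ = {2,6,7,8,9}
((C − D) ∩ B) ∪ Dᶜ = {2,6,7,8,9}
(((C − D) ∩ B) ∪ Dᶜ)ᶜ = {1,3,4,5,10}
(((C − D) ∩ B) ∪ Dᶜ)ᶜ − D = {}
A − ((((C − D) ∩ B) ∪ Dᶜ)ᶜ − D) = {2,6,7,9,10}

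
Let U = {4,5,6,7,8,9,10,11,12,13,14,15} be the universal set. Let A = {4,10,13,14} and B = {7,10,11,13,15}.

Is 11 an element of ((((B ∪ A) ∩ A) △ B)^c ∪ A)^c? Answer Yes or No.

Yes

11 ∈ B and 11 ∉ A, so 11 ∈ B ∪ A
11 ∈ (B ∪ A) and 11 ∉ A, so 11 ∉ (B ∪ A) ∩ A
11 ∉ ((B ∪ A) ∩ A) and 11 ∈ B, so 11 ∈ ((B ∪ A) ∩ A) △ B
11 ∉ (((B ∪ A) ∩ A) △ B)^c since 11 ∈ (((B ∪ A) ∩ A) △ B)
11 ∉ (((B ∪ A) ∩ A) △ B)^c and 11 ∉ A, so 11 ∉ (((B ∪ A) ∩ A) △ B)^c ∪ A
11 ∈ ((((B ∪ A) ∩ A) △ B)^c ∪ A)^c since 11 ∉ ((((B ∪ A) ∩ A) △ B)^c ∪ A)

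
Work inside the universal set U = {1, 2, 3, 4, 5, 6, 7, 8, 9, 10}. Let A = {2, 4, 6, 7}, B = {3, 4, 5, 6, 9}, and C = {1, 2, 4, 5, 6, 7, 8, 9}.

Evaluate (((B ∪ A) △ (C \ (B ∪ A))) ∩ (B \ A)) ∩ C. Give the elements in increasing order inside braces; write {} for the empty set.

{5, 9}

B ∪ A = {2, 3, 4, 5, 6, 7, 9}
C \ (B ∪ A) = {1, 8}
(B ∪ A) △ (C \ (B ∪ A)) = {1, 2, 3, 4, 5, 6, 7, 8, 9}
B \ A = {3, 5, 9}
((B ∪ A) △ (C \ (B ∪ A))) ∩ (B \ A) = {3, 5, 9}
(((B ∪ A) △ (C \ (B ∪ A))) ∩ (B \ A)) ∩ C = {5, 9}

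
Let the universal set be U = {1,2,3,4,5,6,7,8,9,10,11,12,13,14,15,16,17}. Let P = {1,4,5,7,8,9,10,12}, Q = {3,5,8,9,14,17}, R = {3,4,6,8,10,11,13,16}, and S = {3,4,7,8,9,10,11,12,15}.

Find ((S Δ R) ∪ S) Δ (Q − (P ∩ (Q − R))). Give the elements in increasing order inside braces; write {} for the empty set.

S Δ R = {6,7,9,12,13,15,16}
(S Δ R) ∪ S = {3,4,6,7,8,9,10,11,12,13,15,16}
Q − R = {5,9,14,17}
P ∩ (Q − R) = {5,9}
Q − (P ∩ (Q − R)) = {3,8,14,17}
((S Δ R) ∪ S) Δ (Q − (P ∩ (Q − R))) = {4,6,7,9,10,11,12,13,14,15,16,17}

{4,6,7,9,10,11,12,13,14,15,16,17}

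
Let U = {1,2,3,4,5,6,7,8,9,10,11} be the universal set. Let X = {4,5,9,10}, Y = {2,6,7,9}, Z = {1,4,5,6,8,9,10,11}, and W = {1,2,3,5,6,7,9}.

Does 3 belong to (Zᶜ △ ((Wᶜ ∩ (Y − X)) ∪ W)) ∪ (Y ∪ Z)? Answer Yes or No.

No

3 ∉ Z, so 3 ∈ Zᶜ
3 ∈ W, so 3 ∉ Wᶜ
3 ∉ Y and 3 ∉ X, so 3 ∉ Y − X
3 ∉ Wᶜ and 3 ∉ (Y − X), so 3 ∉ Wᶜ ∩ (Y − X)
3 ∉ (Wᶜ ∩ (Y − X)) and 3 ∈ W, so 3 ∈ (Wᶜ ∩ (Y − X)) ∪ W
3 ∈ Zᶜ and 3 ∈ ((Wᶜ ∩ (Y − X)) ∪ W), so 3 ∉ Zᶜ △ ((Wᶜ ∩ (Y − X)) ∪ W)
3 ∉ Y and 3 ∉ Z, so 3 ∉ Y ∪ Z
3 ∉ (Zᶜ △ ((Wᶜ ∩ (Y − X)) ∪ W)) and 3 ∉ (Y ∪ Z), so 3 ∉ (Zᶜ △ ((Wᶜ ∩ (Y − X)) ∪ W)) ∪ (Y ∪ Z)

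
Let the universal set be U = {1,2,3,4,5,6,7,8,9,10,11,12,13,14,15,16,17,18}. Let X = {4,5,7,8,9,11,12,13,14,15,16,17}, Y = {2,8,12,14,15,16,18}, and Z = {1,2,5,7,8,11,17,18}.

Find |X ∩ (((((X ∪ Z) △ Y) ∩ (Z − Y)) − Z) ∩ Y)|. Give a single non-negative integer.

X ∪ Z = {1,2,4,5,7,8,9,11,12,13,14,15,16,17,18}
(X ∪ Z) △ Y = {1,4,5,7,9,11,13,17}
Z − Y = {1,5,7,11,17}
((X ∪ Z) △ Y) ∩ (Z − Y) = {1,5,7,11,17}
(((X ∪ Z) △ Y) ∩ (Z − Y)) − Z = {}
((((X ∪ Z) △ Y) ∩ (Z − Y)) − Z) ∩ Y = {}
X ∩ (((((X ∪ Z) △ Y) ∩ (Z − Y)) − Z) ∩ Y) = {}
|X ∩ (((((X ∪ Z) △ Y) ∩ (Z − Y)) − Z) ∩ Y)| = 0

0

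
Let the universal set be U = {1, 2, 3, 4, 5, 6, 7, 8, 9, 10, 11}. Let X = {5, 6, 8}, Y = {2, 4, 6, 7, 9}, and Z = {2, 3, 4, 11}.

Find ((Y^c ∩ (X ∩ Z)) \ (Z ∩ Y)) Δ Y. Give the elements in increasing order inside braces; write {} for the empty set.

{2, 4, 6, 7, 9}

Y^c = {1, 3, 5, 8, 10, 11}
X ∩ Z = {}
Y^c ∩ (X ∩ Z) = {}
Z ∩ Y = {2, 4}
(Y^c ∩ (X ∩ Z)) \ (Z ∩ Y) = {}
((Y^c ∩ (X ∩ Z)) \ (Z ∩ Y)) Δ Y = {2, 4, 6, 7, 9}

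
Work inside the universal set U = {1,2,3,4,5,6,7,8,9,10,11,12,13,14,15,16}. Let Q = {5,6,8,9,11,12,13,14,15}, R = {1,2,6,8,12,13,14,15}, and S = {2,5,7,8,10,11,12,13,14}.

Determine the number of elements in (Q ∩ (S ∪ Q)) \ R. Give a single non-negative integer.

S ∪ Q = {2,5,6,7,8,9,10,11,12,13,14,15}
Q ∩ (S ∪ Q) = {5,6,8,9,11,12,13,14,15}
(Q ∩ (S ∪ Q)) \ R = {5,9,11}
|(Q ∩ (S ∪ Q)) \ R| = 3

3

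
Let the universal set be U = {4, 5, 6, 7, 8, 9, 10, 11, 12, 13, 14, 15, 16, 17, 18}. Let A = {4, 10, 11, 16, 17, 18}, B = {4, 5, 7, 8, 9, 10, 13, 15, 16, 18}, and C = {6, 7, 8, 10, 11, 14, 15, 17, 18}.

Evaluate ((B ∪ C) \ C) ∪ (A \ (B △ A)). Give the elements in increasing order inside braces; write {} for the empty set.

B ∪ C = {4, 5, 6, 7, 8, 9, 10, 11, 13, 14, 15, 16, 17, 18}
(B ∪ C) \ C = {4, 5, 9, 13, 16}
B △ A = {5, 7, 8, 9, 11, 13, 15, 17}
A \ (B △ A) = {4, 10, 16, 18}
((B ∪ C) \ C) ∪ (A \ (B △ A)) = {4, 5, 9, 10, 13, 16, 18}

{4, 5, 9, 10, 13, 16, 18}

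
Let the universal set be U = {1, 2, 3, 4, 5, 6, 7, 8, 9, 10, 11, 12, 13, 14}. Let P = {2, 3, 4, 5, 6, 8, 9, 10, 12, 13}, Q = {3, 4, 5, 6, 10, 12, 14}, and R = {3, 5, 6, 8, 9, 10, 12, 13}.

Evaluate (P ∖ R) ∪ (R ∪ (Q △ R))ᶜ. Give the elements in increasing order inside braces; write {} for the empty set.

P ∖ R = {2, 4}
Q △ R = {4, 8, 9, 13, 14}
R ∪ (Q △ R) = {3, 4, 5, 6, 8, 9, 10, 12, 13, 14}
(R ∪ (Q △ R))ᶜ = {1, 2, 7, 11}
(P ∖ R) ∪ (R ∪ (Q △ R))ᶜ = {1, 2, 4, 7, 11}

{1, 2, 4, 7, 11}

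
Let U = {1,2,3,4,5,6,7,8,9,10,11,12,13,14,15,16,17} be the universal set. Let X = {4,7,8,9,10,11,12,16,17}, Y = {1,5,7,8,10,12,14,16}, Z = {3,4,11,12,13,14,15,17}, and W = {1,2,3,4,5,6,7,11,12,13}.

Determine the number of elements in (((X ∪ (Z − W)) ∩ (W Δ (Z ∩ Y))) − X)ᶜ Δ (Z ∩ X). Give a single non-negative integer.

Z − W = {14,15,17}
X ∪ (Z − W) = {4,7,8,9,10,11,12,14,15,16,17}
Z ∩ Y = {12,14}
W Δ (Z ∩ Y) = {1,2,3,4,5,6,7,11,13,14}
(X ∪ (Z − W)) ∩ (W Δ (Z ∩ Y)) = {4,7,11,14}
((X ∪ (Z − W)) ∩ (W Δ (Z ∩ Y))) − X = {14}
(((X ∪ (Z − W)) ∩ (W Δ (Z ∩ Y))) − X)ᶜ = {1,2,3,4,5,6,7,8,9,10,11,12,13,15,16,17}
Z ∩ X = {4,11,12,17}
(((X ∪ (Z − W)) ∩ (W Δ (Z ∩ Y))) − X)ᶜ Δ (Z ∩ X) = {1,2,3,5,6,7,8,9,10,13,15,16}
|(((X ∪ (Z − W)) ∩ (W Δ (Z ∩ Y))) − X)ᶜ Δ (Z ∩ X)| = 12

12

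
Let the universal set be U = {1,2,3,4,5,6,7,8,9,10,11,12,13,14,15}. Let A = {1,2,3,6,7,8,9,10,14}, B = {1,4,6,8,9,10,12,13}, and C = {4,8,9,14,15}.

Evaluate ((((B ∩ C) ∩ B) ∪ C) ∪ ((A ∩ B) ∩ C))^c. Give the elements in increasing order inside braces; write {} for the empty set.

B ∩ C = {4,8,9}
(B ∩ C) ∩ B = {4,8,9}
((B ∩ C) ∩ B) ∪ C = {4,8,9,14,15}
A ∩ B = {1,6,8,9,10}
(A ∩ B) ∩ C = {8,9}
(((B ∩ C) ∩ B) ∪ C) ∪ ((A ∩ B) ∩ C) = {4,8,9,14,15}
((((B ∩ C) ∩ B) ∪ C) ∪ ((A ∩ B) ∩ C))^c = {1,2,3,5,6,7,10,11,12,13}

{1,2,3,5,6,7,10,11,12,13}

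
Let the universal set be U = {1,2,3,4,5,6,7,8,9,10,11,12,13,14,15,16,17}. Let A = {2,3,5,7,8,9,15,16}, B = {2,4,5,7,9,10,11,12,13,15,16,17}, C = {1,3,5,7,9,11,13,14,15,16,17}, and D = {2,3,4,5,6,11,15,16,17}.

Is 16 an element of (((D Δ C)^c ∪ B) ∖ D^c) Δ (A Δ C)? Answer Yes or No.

16 ∈ D and 16 ∈ C, so 16 ∉ D Δ C
16 ∈ (D Δ C)^c since 16 ∉ (D Δ C)
16 ∈ (D Δ C)^c and 16 ∈ B, so 16 ∈ (D Δ C)^c ∪ B
16 ∈ D, so 16 ∉ D^c
16 ∈ ((D Δ C)^c ∪ B) and 16 ∉ D^c, so 16 ∈ ((D Δ C)^c ∪ B) ∖ D^c
16 ∈ A and 16 ∈ C, so 16 ∉ A Δ C
16 ∈ (((D Δ C)^c ∪ B) ∖ D^c) and 16 ∉ (A Δ C), so 16 ∈ (((D Δ C)^c ∪ B) ∖ D^c) Δ (A Δ C)

Yes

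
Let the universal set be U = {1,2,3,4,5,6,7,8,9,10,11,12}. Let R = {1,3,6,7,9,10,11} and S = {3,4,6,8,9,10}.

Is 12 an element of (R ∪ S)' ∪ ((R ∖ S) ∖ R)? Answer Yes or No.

12 ∉ R and 12 ∉ S, so 12 ∉ R ∪ S
12 ∈ (R ∪ S)' since 12 ∉ (R ∪ S)
12 ∉ R and 12 ∉ S, so 12 ∉ R ∖ S
12 ∉ (R ∖ S) and 12 ∉ R, so 12 ∉ (R ∖ S) ∖ R
12 ∈ (R ∪ S)' and 12 ∉ ((R ∖ S) ∖ R), so 12 ∈ (R ∪ S)' ∪ ((R ∖ S) ∖ R)

Yes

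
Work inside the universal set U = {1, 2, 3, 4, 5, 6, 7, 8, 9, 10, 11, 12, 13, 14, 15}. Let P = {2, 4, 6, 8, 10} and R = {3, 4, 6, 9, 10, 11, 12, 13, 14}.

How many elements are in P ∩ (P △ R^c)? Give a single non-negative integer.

3

R^c = {1, 2, 5, 7, 8, 15}
P △ R^c = {1, 4, 5, 6, 7, 10, 15}
P ∩ (P △ R^c) = {4, 6, 10}
|P ∩ (P △ R^c)| = 3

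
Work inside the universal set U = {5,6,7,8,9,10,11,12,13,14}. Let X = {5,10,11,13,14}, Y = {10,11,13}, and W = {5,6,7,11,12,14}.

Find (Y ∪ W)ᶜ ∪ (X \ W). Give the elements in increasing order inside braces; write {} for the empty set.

Y ∪ W = {5,6,7,10,11,12,13,14}
(Y ∪ W)ᶜ = {8,9}
X \ W = {10,13}
(Y ∪ W)ᶜ ∪ (X \ W) = {8,9,10,13}

{8,9,10,13}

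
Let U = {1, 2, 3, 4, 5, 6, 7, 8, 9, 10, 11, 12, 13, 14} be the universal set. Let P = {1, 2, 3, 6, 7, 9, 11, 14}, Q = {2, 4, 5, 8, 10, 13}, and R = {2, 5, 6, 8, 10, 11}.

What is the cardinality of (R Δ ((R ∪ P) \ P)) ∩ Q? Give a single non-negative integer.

1

R ∪ P = {1, 2, 3, 5, 6, 7, 8, 9, 10, 11, 14}
(R ∪ P) \ P = {5, 8, 10}
R Δ ((R ∪ P) \ P) = {2, 6, 11}
(R Δ ((R ∪ P) \ P)) ∩ Q = {2}
|(R Δ ((R ∪ P) \ P)) ∩ Q| = 1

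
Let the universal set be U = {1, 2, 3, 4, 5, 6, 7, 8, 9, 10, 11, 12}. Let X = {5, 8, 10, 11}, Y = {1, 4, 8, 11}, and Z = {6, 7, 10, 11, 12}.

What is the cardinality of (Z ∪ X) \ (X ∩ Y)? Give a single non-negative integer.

5

Z ∪ X = {5, 6, 7, 8, 10, 11, 12}
X ∩ Y = {8, 11}
(Z ∪ X) \ (X ∩ Y) = {5, 6, 7, 10, 12}
|(Z ∪ X) \ (X ∩ Y)| = 5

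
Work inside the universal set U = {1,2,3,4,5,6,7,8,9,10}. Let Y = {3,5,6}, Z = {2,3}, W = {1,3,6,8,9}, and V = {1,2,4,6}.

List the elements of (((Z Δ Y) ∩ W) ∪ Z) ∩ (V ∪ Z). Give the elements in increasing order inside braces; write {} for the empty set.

{2,3,6}

Z Δ Y = {2,5,6}
(Z Δ Y) ∩ W = {6}
((Z Δ Y) ∩ W) ∪ Z = {2,3,6}
V ∪ Z = {1,2,3,4,6}
(((Z Δ Y) ∩ W) ∪ Z) ∩ (V ∪ Z) = {2,3,6}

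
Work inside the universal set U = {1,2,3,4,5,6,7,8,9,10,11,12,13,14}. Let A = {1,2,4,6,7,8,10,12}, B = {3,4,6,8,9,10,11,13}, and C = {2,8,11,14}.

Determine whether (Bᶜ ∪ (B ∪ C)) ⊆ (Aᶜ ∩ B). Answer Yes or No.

No

Bᶜ = {1,2,5,7,12,14}
B ∪ C = {2,3,4,6,8,9,10,11,13,14}
Bᶜ ∪ (B ∪ C) = {1,2,3,4,5,6,7,8,9,10,11,12,13,14}
Aᶜ = {3,5,9,11,13,14}
Aᶜ ∩ B = {3,9,11,13}
1 ∈ Bᶜ ∪ (B ∪ C) but 1 ∉ Aᶜ ∩ B, so the inclusion fails.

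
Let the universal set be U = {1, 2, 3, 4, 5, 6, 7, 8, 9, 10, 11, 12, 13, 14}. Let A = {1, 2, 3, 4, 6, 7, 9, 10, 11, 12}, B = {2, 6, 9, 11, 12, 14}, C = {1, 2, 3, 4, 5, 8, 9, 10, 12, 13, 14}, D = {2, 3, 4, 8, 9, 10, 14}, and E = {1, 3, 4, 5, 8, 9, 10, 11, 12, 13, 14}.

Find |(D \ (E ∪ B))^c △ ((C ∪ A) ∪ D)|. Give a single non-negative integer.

E ∪ B = {1, 2, 3, 4, 5, 6, 8, 9, 10, 11, 12, 13, 14}
D \ (E ∪ B) = {}
(D \ (E ∪ B))^c = {1, 2, 3, 4, 5, 6, 7, 8, 9, 10, 11, 12, 13, 14}
C ∪ A = {1, 2, 3, 4, 5, 6, 7, 8, 9, 10, 11, 12, 13, 14}
(C ∪ A) ∪ D = {1, 2, 3, 4, 5, 6, 7, 8, 9, 10, 11, 12, 13, 14}
(D \ (E ∪ B))^c △ ((C ∪ A) ∪ D) = {}
|(D \ (E ∪ B))^c △ ((C ∪ A) ∪ D)| = 0

0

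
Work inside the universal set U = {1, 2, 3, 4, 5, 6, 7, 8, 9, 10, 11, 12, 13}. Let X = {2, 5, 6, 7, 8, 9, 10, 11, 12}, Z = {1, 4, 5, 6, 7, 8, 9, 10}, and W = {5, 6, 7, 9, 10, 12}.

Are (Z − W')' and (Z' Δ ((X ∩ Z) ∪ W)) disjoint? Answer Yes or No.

W' = {1, 2, 3, 4, 8, 11, 13}
Z − W' = {5, 6, 7, 9, 10}
(Z − W')' = {1, 2, 3, 4, 8, 11, 12, 13}
Z' = {2, 3, 11, 12, 13}
X ∩ Z = {5, 6, 7, 8, 9, 10}
(X ∩ Z) ∪ W = {5, 6, 7, 8, 9, 10, 12}
Z' Δ ((X ∩ Z) ∪ W) = {2, 3, 5, 6, 7, 8, 9, 10, 11, 13}
2 lies in both, so they are not disjoint.

No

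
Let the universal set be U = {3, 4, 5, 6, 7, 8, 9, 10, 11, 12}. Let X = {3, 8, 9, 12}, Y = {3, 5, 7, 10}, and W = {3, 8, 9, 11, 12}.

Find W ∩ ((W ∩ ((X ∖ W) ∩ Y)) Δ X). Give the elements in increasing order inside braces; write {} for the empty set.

{3, 8, 9, 12}

X ∖ W = {}
(X ∖ W) ∩ Y = {}
W ∩ ((X ∖ W) ∩ Y) = {}
(W ∩ ((X ∖ W) ∩ Y)) Δ X = {3, 8, 9, 12}
W ∩ ((W ∩ ((X ∖ W) ∩ Y)) Δ X) = {3, 8, 9, 12}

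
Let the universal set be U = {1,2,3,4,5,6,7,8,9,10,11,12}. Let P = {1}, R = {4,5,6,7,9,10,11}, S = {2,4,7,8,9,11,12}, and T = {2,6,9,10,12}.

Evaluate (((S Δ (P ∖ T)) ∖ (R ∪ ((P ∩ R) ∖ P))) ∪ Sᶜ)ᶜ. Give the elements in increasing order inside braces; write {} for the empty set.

{4,7,9,11}

P ∖ T = {1}
S Δ (P ∖ T) = {1,2,4,7,8,9,11,12}
P ∩ R = {}
(P ∩ R) ∖ P = {}
R ∪ ((P ∩ R) ∖ P) = {4,5,6,7,9,10,11}
(S Δ (P ∖ T)) ∖ (R ∪ ((P ∩ R) ∖ P)) = {1,2,8,12}
Sᶜ = {1,3,5,6,10}
((S Δ (P ∖ T)) ∖ (R ∪ ((P ∩ R) ∖ P))) ∪ Sᶜ = {1,2,3,5,6,8,10,12}
(((S Δ (P ∖ T)) ∖ (R ∪ ((P ∩ R) ∖ P))) ∪ Sᶜ)ᶜ = {4,7,9,11}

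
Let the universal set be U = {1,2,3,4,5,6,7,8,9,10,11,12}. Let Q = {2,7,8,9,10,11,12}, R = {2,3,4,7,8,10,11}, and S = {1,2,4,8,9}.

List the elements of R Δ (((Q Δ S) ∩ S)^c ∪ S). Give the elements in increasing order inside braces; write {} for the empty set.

Q Δ S = {1,4,7,10,11,12}
(Q Δ S) ∩ S = {1,4}
((Q Δ S) ∩ S)^c = {2,3,5,6,7,8,9,10,11,12}
((Q Δ S) ∩ S)^c ∪ S = {1,2,3,4,5,6,7,8,9,10,11,12}
R Δ (((Q Δ S) ∩ S)^c ∪ S) = {1,5,6,9,12}

{1,5,6,9,12}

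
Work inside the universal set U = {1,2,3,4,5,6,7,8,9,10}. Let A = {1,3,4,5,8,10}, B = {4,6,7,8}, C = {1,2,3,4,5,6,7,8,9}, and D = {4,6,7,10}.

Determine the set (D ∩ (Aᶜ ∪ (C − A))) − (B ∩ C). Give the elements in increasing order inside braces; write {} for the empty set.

{}

Aᶜ = {2,6,7,9}
C − A = {2,6,7,9}
Aᶜ ∪ (C − A) = {2,6,7,9}
D ∩ (Aᶜ ∪ (C − A)) = {6,7}
B ∩ C = {4,6,7,8}
(D ∩ (Aᶜ ∪ (C − A))) − (B ∩ C) = {}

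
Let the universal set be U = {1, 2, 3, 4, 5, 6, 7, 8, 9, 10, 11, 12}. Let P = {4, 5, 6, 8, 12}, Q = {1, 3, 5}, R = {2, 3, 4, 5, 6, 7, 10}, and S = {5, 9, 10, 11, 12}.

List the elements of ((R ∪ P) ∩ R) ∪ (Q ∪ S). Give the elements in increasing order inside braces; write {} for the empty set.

R ∪ P = {2, 3, 4, 5, 6, 7, 8, 10, 12}
(R ∪ P) ∩ R = {2, 3, 4, 5, 6, 7, 10}
Q ∪ S = {1, 3, 5, 9, 10, 11, 12}
((R ∪ P) ∩ R) ∪ (Q ∪ S) = {1, 2, 3, 4, 5, 6, 7, 9, 10, 11, 12}

{1, 2, 3, 4, 5, 6, 7, 9, 10, 11, 12}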